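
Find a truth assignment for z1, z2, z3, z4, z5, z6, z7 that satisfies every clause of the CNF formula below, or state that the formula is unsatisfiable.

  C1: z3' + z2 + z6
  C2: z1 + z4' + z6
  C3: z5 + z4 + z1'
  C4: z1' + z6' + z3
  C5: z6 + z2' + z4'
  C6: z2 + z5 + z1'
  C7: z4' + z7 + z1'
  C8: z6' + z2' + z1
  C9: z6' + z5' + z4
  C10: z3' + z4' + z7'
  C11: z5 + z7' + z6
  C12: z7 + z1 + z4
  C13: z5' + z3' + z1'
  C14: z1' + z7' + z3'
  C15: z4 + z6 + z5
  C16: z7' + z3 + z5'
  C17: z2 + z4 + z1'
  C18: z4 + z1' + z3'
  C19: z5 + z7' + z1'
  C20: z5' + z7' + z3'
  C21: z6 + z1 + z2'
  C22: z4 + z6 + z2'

z1: 0,  z2: 0,  z3: 0,  z4: 1,  z5: 0,  z6: 1,  z7: 0

Suppose z3 = 0.
Suppose z1 = 0.
Suppose z4 = 1.
Unit clause (z6) forces z6 = 1.
Unit clause (z2') forces z2 = 0.
Suppose z7 = 0.
Every clause is now satisfied; z5 is unconstrained.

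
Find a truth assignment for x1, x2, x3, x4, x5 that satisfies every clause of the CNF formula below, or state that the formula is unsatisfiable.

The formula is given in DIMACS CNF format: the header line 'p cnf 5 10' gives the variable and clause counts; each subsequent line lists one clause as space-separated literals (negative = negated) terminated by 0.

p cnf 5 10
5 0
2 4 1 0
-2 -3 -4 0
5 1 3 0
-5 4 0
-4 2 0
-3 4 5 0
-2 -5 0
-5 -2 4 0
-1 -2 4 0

From the singleton clause (x5), x5 = True.
From the singleton clause (x4), x4 = True.
From the singleton clause (x2), x2 = True.
But (¬x2) is also a unit clause — contradiction.

UNSATISFIABLE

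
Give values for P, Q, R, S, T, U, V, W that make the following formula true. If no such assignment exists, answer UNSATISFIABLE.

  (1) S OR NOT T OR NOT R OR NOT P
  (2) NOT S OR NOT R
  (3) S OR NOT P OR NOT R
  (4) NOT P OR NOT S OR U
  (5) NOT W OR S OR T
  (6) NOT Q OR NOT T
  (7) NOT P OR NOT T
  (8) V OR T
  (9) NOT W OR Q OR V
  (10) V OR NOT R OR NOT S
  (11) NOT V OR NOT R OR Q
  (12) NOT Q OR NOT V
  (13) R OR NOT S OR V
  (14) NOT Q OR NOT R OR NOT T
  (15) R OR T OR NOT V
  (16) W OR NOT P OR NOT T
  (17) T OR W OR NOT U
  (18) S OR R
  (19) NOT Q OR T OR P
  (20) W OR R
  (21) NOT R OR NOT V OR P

Branch on S: set S = true.
From the singleton clause (NOT R), R = false.
From the singleton clause (V), V = true.
From the singleton clause (NOT Q), Q = false.
From the singleton clause (T), T = true.
From the singleton clause (NOT P), P = false.
From the singleton clause (W), W = true.
Every clause is now satisfied; U is unconstrained.

P ↦ false,  Q ↦ false,  R ↦ false,  S ↦ true,  T ↦ true,  U ↦ true,  V ↦ true,  W ↦ true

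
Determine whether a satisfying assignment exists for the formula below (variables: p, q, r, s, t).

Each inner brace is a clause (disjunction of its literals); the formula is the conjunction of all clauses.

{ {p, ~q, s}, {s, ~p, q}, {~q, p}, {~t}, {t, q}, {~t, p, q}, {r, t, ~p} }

Yes

(~t) alone gives t = 0.
(q) alone gives q = 1.
(p) alone gives p = 1.
(r) alone gives r = 1.
Every clause is now satisfied; s is unconstrained.
A satisfying assignment: p=1,  q=1,  r=1,  s=0,  t=0.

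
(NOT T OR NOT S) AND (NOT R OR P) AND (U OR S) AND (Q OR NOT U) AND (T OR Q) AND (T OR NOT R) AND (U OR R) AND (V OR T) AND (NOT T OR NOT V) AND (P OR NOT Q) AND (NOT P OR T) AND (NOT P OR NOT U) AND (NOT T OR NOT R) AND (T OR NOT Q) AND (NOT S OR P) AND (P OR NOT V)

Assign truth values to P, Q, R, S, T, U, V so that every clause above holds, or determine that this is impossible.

UNSATISFIABLE

Case T = false:
From the singleton clause (Q), Q = true.
But (NOT Q) is also a unit clause — contradiction.
Backtrack on T: now try T = true.
From the singleton clause (NOT S), S = false.
From the singleton clause (U), U = true.
From the singleton clause (Q), Q = true.
From the singleton clause (NOT V), V = false.
From the singleton clause (P), P = true.
But (NOT P) is also a unit clause — contradiction.
Both values of T lead to a conflict.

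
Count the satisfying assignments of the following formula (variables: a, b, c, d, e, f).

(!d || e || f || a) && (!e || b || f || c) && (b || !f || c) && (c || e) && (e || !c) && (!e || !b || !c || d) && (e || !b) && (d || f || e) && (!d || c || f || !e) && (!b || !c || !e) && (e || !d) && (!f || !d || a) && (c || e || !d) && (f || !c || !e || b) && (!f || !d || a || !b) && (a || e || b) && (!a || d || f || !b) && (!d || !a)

There are 2^6 = 64 truth assignments over (a, b, c, d, e, f).
Split on d. With d = true, the clauses containing d are satisfied and !d drops from the rest; 0 of the 2^5 = 32 assignments to the other variables satisfy what remains.
With d = false, by the same count on the reduced clause set, 5 assignments work.
(One model: a=F, b=F, c=T, d=F, e=T, f=T.)
Total: 0 + 5 = 5.

5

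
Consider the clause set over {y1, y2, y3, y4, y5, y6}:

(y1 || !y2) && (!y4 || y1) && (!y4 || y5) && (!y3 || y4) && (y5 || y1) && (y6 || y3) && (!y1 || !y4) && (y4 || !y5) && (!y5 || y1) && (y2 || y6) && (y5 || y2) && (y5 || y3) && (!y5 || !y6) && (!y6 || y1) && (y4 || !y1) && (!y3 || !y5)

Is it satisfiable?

Suppose y1 = true.
Unit clause (!y4) forces y4 = false.
That conflicts with the unit clause (y4).
Undo y1 and try y1 = false.
Unit clause (!y2) forces y2 = false.
Unit clause (!y4) forces y4 = false.
Unit clause (!y3) forces y3 = false.
Unit clause (y5) forces y5 = true.
That conflicts with the unit clause (!y5).
Neither y1 = true nor y1 = false works.
No assignment satisfies every clause.

No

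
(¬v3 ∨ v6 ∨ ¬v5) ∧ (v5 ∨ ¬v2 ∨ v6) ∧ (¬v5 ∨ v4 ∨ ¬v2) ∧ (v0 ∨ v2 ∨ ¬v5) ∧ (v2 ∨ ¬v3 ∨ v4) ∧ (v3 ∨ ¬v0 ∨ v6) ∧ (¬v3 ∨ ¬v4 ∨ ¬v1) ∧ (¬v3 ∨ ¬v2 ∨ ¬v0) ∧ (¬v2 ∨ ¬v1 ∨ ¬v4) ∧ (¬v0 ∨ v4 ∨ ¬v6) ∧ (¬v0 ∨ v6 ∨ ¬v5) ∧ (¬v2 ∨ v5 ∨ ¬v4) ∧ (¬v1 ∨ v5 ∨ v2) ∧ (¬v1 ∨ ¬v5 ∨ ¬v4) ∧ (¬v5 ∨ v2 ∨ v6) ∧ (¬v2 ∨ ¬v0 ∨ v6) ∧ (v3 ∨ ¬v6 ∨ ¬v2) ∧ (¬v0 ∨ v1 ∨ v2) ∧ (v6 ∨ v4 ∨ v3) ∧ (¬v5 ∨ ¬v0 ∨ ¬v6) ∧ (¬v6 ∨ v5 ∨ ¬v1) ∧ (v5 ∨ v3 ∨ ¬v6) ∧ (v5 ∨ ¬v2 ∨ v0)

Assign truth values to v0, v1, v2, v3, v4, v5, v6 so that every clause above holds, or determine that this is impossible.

v0: False,  v1: False,  v2: True,  v3: True,  v4: True,  v5: True,  v6: True

Try v3 = True.
Try v6 = True.
Try v2 = True.
Unit clause (¬v0) forces v0 = False.
Unit clause (v5) forces v5 = True.
Unit clause (v4) forces v4 = True.
Unit clause (¬v1) forces v1 = False.
This assignment satisfies each clause.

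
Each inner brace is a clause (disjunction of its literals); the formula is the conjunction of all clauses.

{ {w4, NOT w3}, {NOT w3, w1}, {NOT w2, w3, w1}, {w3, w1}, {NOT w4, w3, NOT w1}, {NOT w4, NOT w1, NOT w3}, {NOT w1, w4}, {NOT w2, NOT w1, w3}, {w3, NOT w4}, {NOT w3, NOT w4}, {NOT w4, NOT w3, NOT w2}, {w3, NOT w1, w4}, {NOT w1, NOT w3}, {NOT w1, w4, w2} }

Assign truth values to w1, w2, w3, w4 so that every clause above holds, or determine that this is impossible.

UNSATISFIABLE

Try w4 = true.
The clause (w3) is unit, so w3 = true.
But (NOT w3) is also a unit clause — contradiction.
So w4 must be the other value — set w4 = false.
The clause (NOT w3) is unit, so w3 = false.
The clause (w1) is unit, so w1 = true.
But (NOT w1) is also a unit clause — contradiction.
Neither w4 = true nor w4 = false works.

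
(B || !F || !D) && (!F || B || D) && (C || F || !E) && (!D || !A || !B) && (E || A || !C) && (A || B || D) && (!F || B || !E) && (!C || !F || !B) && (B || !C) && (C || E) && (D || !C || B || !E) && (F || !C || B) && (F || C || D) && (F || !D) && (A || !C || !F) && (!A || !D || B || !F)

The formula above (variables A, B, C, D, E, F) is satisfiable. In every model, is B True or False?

True

Suppose B = false.
The clause (!C) is unit, so C = false.
The clause (E) is unit, so E = true.
The clause (F) is unit, so F = true.
But (!F) is also a unit clause — contradiction.
So every satisfying assignment has B = True.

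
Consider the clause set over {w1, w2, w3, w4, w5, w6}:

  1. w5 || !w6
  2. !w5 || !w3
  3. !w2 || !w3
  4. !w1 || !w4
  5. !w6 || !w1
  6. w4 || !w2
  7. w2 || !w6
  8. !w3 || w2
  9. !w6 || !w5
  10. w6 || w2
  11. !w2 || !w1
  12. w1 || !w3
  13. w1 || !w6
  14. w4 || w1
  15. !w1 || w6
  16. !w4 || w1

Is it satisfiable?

Try w5 = true.
(!w3) alone gives w3 = false.
(!w6) alone gives w6 = false.
(w2) alone gives w2 = true.
(w4) alone gives w4 = true.
(!w1) alone gives w1 = false.
That conflicts with the unit clause (w1).
Undo w5 and try w5 = false.
(!w6) alone gives w6 = false.
(w2) alone gives w2 = true.
(!w3) alone gives w3 = false.
(w4) alone gives w4 = true.
(!w1) alone gives w1 = false.
That conflicts with the unit clause (w1).
Neither w5 = true nor w5 = false works.
No assignment satisfies every clause.

Unsatisfiable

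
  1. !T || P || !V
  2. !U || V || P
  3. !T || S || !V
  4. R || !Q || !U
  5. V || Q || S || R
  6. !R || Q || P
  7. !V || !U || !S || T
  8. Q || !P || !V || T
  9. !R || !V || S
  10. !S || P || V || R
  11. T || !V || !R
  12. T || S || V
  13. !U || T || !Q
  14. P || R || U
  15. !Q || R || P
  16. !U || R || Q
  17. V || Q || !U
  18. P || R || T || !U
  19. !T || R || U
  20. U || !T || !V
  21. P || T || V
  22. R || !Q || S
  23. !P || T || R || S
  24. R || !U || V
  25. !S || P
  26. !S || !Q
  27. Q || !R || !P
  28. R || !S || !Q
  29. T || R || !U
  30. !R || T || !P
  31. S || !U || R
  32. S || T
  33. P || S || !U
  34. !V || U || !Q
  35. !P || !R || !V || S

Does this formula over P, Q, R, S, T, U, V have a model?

Satisfiable

Branch on S: set S = false.
The clause (T) is unit, so T = true.
The clause (!V) is unit, so V = false.
Branch on U: set U = false.
The clause (R) is unit, so R = true.
Branch on Q: set Q = true.
No clause remains; P is free.
A satisfying assignment: P: false; Q: true; R: true; S: false; T: true; U: false; V: false.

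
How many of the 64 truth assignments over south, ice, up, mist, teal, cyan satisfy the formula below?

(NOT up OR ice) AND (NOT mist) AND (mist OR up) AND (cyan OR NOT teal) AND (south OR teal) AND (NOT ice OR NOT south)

There are 2^6 = 64 truth assignments over (south, ice, up, mist, teal, cyan).
Split on mist. With mist = true, the clauses containing mist are satisfied and NOT mist drops from the rest; 0 of the 2^5 = 32 assignments to the other variables satisfy what remains.
With mist = false, by the same count on the reduced clause set, 1 assignment works.
Total: 0 + 1 = 1.

1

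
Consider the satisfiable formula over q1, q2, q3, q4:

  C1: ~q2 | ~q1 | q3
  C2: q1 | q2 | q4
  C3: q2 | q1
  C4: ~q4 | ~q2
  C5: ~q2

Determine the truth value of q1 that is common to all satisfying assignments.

True

Suppose q1 = 0.
(q2) alone gives q2 = 1.
But (~q2) is also a unit clause — contradiction.
So every satisfying assignment has q1 = True.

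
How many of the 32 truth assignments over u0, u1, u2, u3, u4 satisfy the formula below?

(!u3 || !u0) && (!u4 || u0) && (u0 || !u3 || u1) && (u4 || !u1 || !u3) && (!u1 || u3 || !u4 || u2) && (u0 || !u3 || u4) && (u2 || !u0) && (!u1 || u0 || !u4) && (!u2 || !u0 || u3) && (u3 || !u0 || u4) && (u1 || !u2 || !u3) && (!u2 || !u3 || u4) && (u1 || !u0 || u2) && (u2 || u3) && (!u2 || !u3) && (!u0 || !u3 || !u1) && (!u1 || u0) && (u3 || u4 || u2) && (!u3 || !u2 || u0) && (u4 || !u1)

There are 2^5 = 32 truth assignments over (u0, u1, u2, u3, u4).
Split on u4. With u4 = true, the clauses containing u4 are satisfied and !u4 drops from the rest; 0 of the 2^4 = 16 assignments to the other variables satisfy what remains.
With u4 = false, by the same count on the reduced clause set, 1 assignment works.
(One model: u0=F, u1=F, u2=T, u3=F, u4=F.)
Total: 0 + 1 = 1.

1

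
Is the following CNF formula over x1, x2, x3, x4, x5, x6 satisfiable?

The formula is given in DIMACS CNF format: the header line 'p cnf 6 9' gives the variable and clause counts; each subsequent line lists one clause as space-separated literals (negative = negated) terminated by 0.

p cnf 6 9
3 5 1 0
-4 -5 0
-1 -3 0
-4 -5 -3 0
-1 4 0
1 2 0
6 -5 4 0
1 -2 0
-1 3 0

Unsatisfiable

Branch on x4: set x4 = False.
Unit clause (¬x1) forces x1 = False.
Unit clause (x2) forces x2 = True.
Now (¬x2) is unsatisfied and unit — conflict.
Undo x4 and try x4 = True.
Unit clause (¬x5) forces x5 = False.
Branch on x3: set x3 = True.
Unit clause (¬x1) forces x1 = False.
Unit clause (x2) forces x2 = True.
Now (¬x2) is unsatisfied and unit — conflict.
Undo x3 and try x3 = False.
Unit clause (x1) forces x1 = True.
Now (¬x1) is unsatisfied and unit — conflict.
Both values of x3 lead to a conflict.
Both values of x4 lead to a conflict.
No assignment satisfies every clause.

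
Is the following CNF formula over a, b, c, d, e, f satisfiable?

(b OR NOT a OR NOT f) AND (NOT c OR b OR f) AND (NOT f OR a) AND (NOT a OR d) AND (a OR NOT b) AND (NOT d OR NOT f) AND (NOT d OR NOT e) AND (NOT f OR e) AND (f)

No

Unit clause (f) forces f = true.
Unit clause (a) forces a = true.
Unit clause (b) forces b = true.
Unit clause (d) forces d = true.
But (NOT d) is also a unit clause — contradiction.
No assignment satisfies every clause.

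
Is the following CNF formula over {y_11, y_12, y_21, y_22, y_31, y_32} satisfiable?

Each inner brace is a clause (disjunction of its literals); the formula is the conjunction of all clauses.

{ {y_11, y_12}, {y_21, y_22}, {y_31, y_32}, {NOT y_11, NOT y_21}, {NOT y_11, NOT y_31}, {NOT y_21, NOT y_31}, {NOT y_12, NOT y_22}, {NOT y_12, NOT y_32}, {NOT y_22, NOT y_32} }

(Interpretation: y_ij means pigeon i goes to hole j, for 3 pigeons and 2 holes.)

Unsatisfiable

Case y_11 = true:
The clause (NOT y_21) is unit, so y_21 = false.
The clause (y_22) is unit, so y_22 = true.
The clause (NOT y_31) is unit, so y_31 = false.
The clause (y_32) is unit, so y_32 = true.
That conflicts with the unit clause (NOT y_32).
So y_11 must be the other value — set y_11 = false.
The clause (y_12) is unit, so y_12 = true.
The clause (NOT y_22) is unit, so y_22 = false.
The clause (y_21) is unit, so y_21 = true.
The clause (NOT y_31) is unit, so y_31 = false.
The clause (y_32) is unit, so y_32 = true.
That conflicts with the unit clause (NOT y_32).
Either choice for y_11 ends in contradiction.
No assignment satisfies every clause.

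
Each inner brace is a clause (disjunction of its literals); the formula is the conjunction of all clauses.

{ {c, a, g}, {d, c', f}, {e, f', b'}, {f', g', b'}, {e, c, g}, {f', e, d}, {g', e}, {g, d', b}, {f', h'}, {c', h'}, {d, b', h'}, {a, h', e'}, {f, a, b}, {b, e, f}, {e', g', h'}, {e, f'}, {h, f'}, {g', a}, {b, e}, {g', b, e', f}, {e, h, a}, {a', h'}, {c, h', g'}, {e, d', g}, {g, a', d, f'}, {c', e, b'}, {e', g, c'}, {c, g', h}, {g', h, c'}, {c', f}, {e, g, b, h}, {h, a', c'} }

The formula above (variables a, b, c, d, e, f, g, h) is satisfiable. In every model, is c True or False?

Suppose c = 1.
(h') alone gives h = 0.
(f') alone gives f = 0.
That conflicts with the unit clause (f).
So every satisfying assignment has c = False.

False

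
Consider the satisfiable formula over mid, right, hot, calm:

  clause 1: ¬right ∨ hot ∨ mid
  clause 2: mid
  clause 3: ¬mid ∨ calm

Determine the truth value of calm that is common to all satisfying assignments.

True

Suppose calm = False.
(mid) alone gives mid = True.
But (¬mid) is also a unit clause — contradiction.
So every satisfying assignment has calm = True.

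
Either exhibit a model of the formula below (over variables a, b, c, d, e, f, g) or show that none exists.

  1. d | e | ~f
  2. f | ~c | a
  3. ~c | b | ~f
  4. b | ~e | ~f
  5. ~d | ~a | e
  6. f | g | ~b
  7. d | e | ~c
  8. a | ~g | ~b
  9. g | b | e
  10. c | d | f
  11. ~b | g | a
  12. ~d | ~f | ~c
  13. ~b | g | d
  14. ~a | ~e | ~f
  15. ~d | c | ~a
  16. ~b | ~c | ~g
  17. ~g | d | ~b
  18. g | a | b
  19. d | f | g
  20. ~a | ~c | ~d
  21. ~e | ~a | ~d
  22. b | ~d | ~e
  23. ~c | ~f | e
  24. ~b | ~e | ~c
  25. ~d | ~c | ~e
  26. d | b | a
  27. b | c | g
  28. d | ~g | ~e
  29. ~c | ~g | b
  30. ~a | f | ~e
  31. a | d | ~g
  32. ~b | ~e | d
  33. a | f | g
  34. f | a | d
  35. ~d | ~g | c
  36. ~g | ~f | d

UNSATISFIABLE

Try d = 1.
Try a = 0.
Try f = 1.
Unit clause (~c) forces c = 0.
Unit clause (~g) forces g = 0.
Unit clause (~b) forces b = 0.
But (b) is also a unit clause — contradiction.
Undo f and try f = 0.
Unit clause (~c) forces c = 0.
Unit clause (g) forces g = 1.
But (~g) is also a unit clause — contradiction.
Both values of f lead to a conflict.
Undo a and try a = 1.
Unit clause (e) forces e = 1.
But (~e) is also a unit clause — contradiction.
Both values of a lead to a conflict.
Undo d and try d = 0.
Try e = 1.
Unit clause (~g) forces g = 0.
Unit clause (~b) forces b = 0.
Unit clause (~f) forces f = 0.
But (f) is also a unit clause — contradiction.
Undo e and try e = 0.
Unit clause (~f) forces f = 0.
Unit clause (~c) forces c = 0.
But (c) is also a unit clause — contradiction.
Both values of e lead to a conflict.
Both values of d lead to a conflict.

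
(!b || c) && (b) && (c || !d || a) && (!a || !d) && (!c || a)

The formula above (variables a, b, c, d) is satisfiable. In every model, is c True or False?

Suppose c = false.
The clause (!b) is unit, so b = false.
But (b) is also a unit clause — contradiction.
So every satisfying assignment has c = True.

True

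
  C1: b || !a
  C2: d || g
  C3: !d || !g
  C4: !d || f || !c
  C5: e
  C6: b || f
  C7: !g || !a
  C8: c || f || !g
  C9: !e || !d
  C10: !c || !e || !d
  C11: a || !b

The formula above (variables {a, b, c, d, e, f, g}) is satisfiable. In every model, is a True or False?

False

Suppose a = true.
Unit clause (b) forces b = true.
Unit clause (e) forces e = true.
Unit clause (!g) forces g = false.
Unit clause (d) forces d = true.
Now (!d) is unsatisfied and unit — conflict.
So every satisfying assignment has a = False.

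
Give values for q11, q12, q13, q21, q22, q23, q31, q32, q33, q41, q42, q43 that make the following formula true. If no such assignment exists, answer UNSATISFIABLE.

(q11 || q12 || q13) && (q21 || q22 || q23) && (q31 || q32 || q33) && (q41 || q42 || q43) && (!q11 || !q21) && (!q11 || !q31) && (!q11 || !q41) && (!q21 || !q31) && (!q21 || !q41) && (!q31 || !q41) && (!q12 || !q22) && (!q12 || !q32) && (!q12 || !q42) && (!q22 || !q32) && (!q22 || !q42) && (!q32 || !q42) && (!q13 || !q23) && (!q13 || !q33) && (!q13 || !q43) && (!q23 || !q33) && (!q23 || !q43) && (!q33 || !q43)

UNSATISFIABLE

Suppose q11 = false.
Suppose q12 = true.
(!q22) alone gives q22 = false.
(!q32) alone gives q32 = false.
(!q42) alone gives q42 = false.
Suppose q21 = true.
(!q31) alone gives q31 = false.
(q33) alone gives q33 = true.
(!q41) alone gives q41 = false.
(q43) alone gives q43 = true.
That conflicts with the unit clause (!q43).
Backtrack on q21: now try q21 = false.
(q23) alone gives q23 = true.
(!q13) alone gives q13 = false.
(!q33) alone gives q33 = false.
(q31) alone gives q31 = true.
(!q41) alone gives q41 = false.
(q43) alone gives q43 = true.
That conflicts with the unit clause (!q43).
Both values of q21 lead to a conflict.
Backtrack on q12: now try q12 = false.
(q13) alone gives q13 = true.
(!q23) alone gives q23 = false.
(!q33) alone gives q33 = false.
(!q43) alone gives q43 = false.
Suppose q21 = true.
(!q31) alone gives q31 = false.
(q32) alone gives q32 = true.
(!q41) alone gives q41 = false.
(q42) alone gives q42 = true.
That conflicts with the unit clause (!q42).
Backtrack on q21: now try q21 = false.
(q22) alone gives q22 = true.
(!q32) alone gives q32 = false.
(q31) alone gives q31 = true.
(!q41) alone gives q41 = false.
(q42) alone gives q42 = true.
That conflicts with the unit clause (!q42).
Both values of q21 lead to a conflict.
Both values of q12 lead to a conflict.
Backtrack on q11: now try q11 = true.
(!q21) alone gives q21 = false.
(!q31) alone gives q31 = false.
(!q41) alone gives q41 = false.
Suppose q22 = true.
(!q12) alone gives q12 = false.
(!q32) alone gives q32 = false.
(q33) alone gives q33 = true.
(!q42) alone gives q42 = false.
(q43) alone gives q43 = true.
That conflicts with the unit clause (!q43).
Backtrack on q22: now try q22 = false.
(q23) alone gives q23 = true.
(!q13) alone gives q13 = false.
(!q33) alone gives q33 = false.
(q32) alone gives q32 = true.
(!q12) alone gives q12 = false.
(!q42) alone gives q42 = false.
(q43) alone gives q43 = true.
That conflicts with the unit clause (!q43).
Both values of q22 lead to a conflict.
Both values of q11 lead to a conflict.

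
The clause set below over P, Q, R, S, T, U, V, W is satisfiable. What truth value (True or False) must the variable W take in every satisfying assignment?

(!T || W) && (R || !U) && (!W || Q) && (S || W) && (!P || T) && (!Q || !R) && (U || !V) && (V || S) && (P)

True

Suppose W = false.
Unit clause (!T) forces T = false.
Unit clause (S) forces S = true.
Unit clause (!P) forces P = false.
Now (P) is unsatisfied and unit — conflict.
So every satisfying assignment has W = True.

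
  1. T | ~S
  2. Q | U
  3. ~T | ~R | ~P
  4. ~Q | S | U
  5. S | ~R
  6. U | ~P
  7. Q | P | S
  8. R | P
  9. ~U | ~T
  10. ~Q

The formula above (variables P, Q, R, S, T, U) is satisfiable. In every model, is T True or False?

Suppose T = 1.
(~U) alone gives U = 0.
(Q) alone gives Q = 1.
That conflicts with the unit clause (~Q).
So every satisfying assignment has T = False.

False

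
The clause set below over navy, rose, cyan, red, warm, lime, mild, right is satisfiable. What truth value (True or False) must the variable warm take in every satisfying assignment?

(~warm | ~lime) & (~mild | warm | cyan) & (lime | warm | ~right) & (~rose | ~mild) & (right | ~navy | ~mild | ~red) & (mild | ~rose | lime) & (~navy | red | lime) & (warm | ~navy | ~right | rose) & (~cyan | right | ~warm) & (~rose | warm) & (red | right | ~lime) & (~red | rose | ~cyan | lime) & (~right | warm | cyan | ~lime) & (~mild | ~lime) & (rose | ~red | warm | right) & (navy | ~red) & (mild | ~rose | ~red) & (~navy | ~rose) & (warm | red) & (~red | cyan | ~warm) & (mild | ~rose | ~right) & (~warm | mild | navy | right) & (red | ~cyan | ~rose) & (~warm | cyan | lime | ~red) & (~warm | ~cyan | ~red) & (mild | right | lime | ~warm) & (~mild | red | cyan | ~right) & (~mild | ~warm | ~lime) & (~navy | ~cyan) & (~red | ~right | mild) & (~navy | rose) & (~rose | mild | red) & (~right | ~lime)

Suppose warm = 0.
The clause (~rose) is unit, so rose = 0.
The clause (red) is unit, so red = 1.
The clause (right) is unit, so right = 1.
The clause (lime) is unit, so lime = 1.
But (~lime) is also a unit clause — contradiction.
So every satisfying assignment has warm = True.

True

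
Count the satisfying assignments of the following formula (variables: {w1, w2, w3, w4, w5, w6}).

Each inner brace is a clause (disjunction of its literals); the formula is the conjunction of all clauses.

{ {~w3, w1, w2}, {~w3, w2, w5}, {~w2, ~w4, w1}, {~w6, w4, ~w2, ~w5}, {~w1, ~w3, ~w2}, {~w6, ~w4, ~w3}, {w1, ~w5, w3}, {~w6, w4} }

There are 2^6 = 64 truth assignments over (w1, w2, w3, w4, w5, w6).
Split on w1. With w1 = 1, the clauses containing w1 are satisfied and ~w1 drops from the rest; 14 of the 2^5 = 32 assignments to the other variables satisfy what remains.
With w1 = 0, by the same count on the reduced clause set, 6 assignments work.
(One model: w1=F, w2=F, w3=F, w4=F, w5=F, w6=F.)
Total: 14 + 6 = 20.

20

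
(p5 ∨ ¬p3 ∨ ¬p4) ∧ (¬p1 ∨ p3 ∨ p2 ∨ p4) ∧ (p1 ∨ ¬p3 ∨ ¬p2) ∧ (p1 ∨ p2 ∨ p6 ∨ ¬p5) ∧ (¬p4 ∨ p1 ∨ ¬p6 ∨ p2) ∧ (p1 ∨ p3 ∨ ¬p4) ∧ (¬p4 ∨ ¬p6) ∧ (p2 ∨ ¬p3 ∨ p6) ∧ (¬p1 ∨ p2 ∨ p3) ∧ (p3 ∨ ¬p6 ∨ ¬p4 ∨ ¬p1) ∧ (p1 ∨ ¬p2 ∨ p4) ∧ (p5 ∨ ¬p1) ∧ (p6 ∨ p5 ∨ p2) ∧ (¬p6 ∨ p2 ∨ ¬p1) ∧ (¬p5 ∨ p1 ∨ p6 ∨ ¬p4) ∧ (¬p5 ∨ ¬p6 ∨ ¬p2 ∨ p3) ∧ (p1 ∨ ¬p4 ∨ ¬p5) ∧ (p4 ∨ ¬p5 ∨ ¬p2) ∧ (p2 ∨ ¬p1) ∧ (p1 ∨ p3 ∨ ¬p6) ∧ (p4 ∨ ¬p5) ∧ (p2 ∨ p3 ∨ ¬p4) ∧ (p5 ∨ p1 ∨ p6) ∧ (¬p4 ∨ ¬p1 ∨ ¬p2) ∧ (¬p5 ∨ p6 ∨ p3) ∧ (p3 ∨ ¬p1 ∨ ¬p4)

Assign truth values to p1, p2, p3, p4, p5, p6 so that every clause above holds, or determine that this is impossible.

p1 ↦ False,  p2 ↦ False,  p3 ↦ True,  p4 ↦ False,  p5 ↦ False,  p6 ↦ True

Try p4 = False.
Unit clause (¬p5) forces p5 = False.
Unit clause (¬p1) forces p1 = False.
Unit clause (¬p2) forces p2 = False.
Unit clause (p6) forces p6 = True.
Unit clause (p3) forces p3 = True.
Every clause now holds.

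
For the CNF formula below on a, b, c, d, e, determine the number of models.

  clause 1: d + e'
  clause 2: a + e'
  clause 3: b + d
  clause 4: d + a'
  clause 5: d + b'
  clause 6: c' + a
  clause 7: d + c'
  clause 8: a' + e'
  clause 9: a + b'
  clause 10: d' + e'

5

There are 2^5 = 32 truth assignments over (a, b, c, d, e).
Split on d. With d = 1, the clauses containing d are satisfied and d' drops from the rest; 5 of the 2^4 = 16 assignments to the other variables satisfy what remains.
With d = 0, by the same count on the reduced clause set, 0 assignments work.
(One model: a=F, b=F, c=F, d=T, e=F.)
Total: 5 + 0 = 5.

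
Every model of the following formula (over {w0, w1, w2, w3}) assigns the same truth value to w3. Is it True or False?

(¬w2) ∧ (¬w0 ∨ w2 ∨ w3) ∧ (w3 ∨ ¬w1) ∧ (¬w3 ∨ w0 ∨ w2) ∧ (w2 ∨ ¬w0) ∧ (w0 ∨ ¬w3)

Suppose w3 = True.
Unit clause (¬w2) forces w2 = False.
Unit clause (w0) forces w0 = True.
That conflicts with the unit clause (¬w0).
So every satisfying assignment has w3 = False.

False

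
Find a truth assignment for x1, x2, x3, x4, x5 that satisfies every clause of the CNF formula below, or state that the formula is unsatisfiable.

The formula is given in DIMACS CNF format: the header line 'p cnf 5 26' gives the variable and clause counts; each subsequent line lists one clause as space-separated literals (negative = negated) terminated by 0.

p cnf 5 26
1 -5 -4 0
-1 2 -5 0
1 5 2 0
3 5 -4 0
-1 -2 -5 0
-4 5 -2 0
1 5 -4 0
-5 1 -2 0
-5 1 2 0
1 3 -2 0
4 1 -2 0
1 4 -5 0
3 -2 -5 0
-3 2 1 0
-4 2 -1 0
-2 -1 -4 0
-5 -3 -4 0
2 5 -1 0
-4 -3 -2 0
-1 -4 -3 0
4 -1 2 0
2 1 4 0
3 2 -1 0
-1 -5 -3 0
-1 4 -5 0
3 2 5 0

Branch on x1: set x1 = True.
Branch on x2: set x2 = True.
(¬x5) alone gives x5 = False.
(¬x4) alone gives x4 = False.
No clause remains; x3 is free.

x1: True, x2: True, x3: False, x4: False, x5: False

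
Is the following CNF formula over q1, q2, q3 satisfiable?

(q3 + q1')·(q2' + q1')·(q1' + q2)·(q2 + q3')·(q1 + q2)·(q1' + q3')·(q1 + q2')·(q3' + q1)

No

Suppose q3 = 1.
From the singleton clause (q2), q2 = 1.
From the singleton clause (q1'), q1 = 0.
Now (q1) is unsatisfied and unit — conflict.
Backtrack on q3: now try q3 = 0.
From the singleton clause (q1'), q1 = 0.
From the singleton clause (q2), q2 = 1.
Now (q2') is unsatisfied and unit — conflict.
Both values of q3 lead to a conflict.
No assignment satisfies every clause.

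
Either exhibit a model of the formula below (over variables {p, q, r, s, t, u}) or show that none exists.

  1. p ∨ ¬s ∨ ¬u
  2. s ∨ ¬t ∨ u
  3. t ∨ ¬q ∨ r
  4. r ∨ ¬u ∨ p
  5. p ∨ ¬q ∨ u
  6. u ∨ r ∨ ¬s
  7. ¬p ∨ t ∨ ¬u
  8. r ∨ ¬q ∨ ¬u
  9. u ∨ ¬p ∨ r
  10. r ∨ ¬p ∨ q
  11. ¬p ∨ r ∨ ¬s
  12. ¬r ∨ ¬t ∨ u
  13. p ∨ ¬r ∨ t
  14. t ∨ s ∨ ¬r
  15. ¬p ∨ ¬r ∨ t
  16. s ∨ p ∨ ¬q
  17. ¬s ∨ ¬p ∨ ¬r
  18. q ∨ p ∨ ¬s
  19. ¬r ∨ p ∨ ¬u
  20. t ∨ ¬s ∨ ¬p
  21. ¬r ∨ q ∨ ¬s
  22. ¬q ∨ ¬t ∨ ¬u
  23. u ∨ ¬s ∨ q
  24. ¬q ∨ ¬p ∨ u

p ↦ False; q ↦ False; r ↦ False; s ↦ False; t ↦ False; u ↦ False

Suppose p = False.
Suppose s = False.
The clause (¬q) is unit, so q = False.
Suppose t = False.
The clause (¬r) is unit, so r = False.
The clause (¬u) is unit, so u = False.
All clauses are satisfied.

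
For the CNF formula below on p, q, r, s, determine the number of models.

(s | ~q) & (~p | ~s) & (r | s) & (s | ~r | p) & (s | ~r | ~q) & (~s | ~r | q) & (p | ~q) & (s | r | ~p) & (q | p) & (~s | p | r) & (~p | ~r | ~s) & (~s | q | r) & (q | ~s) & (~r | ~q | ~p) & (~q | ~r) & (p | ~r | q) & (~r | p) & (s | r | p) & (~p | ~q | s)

There are 2^4 = 16 truth assignments over (p, q, r, s).
Check each against the 19 clauses (columns in the order p, q, r, s):
  F F F F  ✗ fails (r | s)
  F F F T  ✗ fails (q | p)
  F F T F  ✗ fails (s | ~r | p)
  F F T T  ✗ fails (~s | ~r | q)
  F T F F  ✗ fails (s | ~q)
  F T F T  ✗ fails (p | ~q)
  F T T F  ✗ fails (s | ~q)
  F T T T  ✗ fails (p | ~q)
  T F F F  ✗ fails (r | s)
  T F F T  ✗ fails (~p | ~s)
  T F T F  ✓ satisfies all
  T F T T  ✗ fails (~p | ~s)
  T T F F  ✗ fails (s | ~q)
  T T F T  ✗ fails (~p | ~s)
  T T T F  ✗ fails (s | ~q)
  T T T T  ✗ fails (~p | ~s)
1 of the 16 rows is a model.

1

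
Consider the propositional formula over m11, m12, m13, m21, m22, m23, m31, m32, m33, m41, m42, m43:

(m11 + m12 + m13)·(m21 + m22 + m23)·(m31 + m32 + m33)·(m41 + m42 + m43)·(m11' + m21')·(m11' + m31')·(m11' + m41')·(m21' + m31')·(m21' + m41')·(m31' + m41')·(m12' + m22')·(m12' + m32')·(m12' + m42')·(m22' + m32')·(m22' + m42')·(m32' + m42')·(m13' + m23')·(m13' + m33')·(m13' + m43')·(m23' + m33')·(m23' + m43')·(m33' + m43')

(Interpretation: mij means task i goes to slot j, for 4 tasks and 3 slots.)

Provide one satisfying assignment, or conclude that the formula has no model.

UNSATISFIABLE

Suppose m11 = 0.
Suppose m12 = 1.
(m22') alone gives m22 = 0.
(m32') alone gives m32 = 0.
(m42') alone gives m42 = 0.
Suppose m21 = 1.
(m31') alone gives m31 = 0.
(m33) alone gives m33 = 1.
(m41') alone gives m41 = 0.
(m43) alone gives m43 = 1.
That conflicts with the unit clause (m43').
Backtrack on m21: now try m21 = 0.
(m23) alone gives m23 = 1.
(m13') alone gives m13 = 0.
(m33') alone gives m33 = 0.
(m31) alone gives m31 = 1.
(m41') alone gives m41 = 0.
(m43) alone gives m43 = 1.
That conflicts with the unit clause (m43').
Both values of m21 lead to a conflict.
Backtrack on m12: now try m12 = 0.
(m13) alone gives m13 = 1.
(m23') alone gives m23 = 0.
(m33') alone gives m33 = 0.
(m43') alone gives m43 = 0.
Suppose m21 = 1.
(m31') alone gives m31 = 0.
(m32) alone gives m32 = 1.
(m41') alone gives m41 = 0.
(m42) alone gives m42 = 1.
That conflicts with the unit clause (m42').
Backtrack on m21: now try m21 = 0.
(m22) alone gives m22 = 1.
(m32') alone gives m32 = 0.
(m31) alone gives m31 = 1.
(m41') alone gives m41 = 0.
(m42) alone gives m42 = 1.
That conflicts with the unit clause (m42').
Both values of m21 lead to a conflict.
Both values of m12 lead to a conflict.
Backtrack on m11: now try m11 = 1.
(m21') alone gives m21 = 0.
(m31') alone gives m31 = 0.
(m41') alone gives m41 = 0.
Suppose m22 = 1.
(m12') alone gives m12 = 0.
(m32') alone gives m32 = 0.
(m33) alone gives m33 = 1.
(m42') alone gives m42 = 0.
(m43) alone gives m43 = 1.
That conflicts with the unit clause (m43').
Backtrack on m22: now try m22 = 0.
(m23) alone gives m23 = 1.
(m13') alone gives m13 = 0.
(m33') alone gives m33 = 0.
(m32) alone gives m32 = 1.
(m12') alone gives m12 = 0.
(m42') alone gives m42 = 0.
(m43) alone gives m43 = 1.
That conflicts with the unit clause (m43').
Both values of m22 lead to a conflict.
Both values of m11 lead to a conflict.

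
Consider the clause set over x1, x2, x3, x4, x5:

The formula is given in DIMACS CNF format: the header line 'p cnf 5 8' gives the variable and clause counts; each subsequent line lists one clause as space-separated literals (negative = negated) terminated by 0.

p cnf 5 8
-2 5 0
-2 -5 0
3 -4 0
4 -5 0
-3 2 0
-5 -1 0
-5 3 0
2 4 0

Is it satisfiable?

Branch on x2: set x2 = False.
From the singleton clause (¬x3), x3 = False.
From the singleton clause (¬x4), x4 = False.
Now (x4) is unsatisfied and unit — conflict.
Undo x2 and try x2 = True.
From the singleton clause (x5), x5 = True.
Now (¬x5) is unsatisfied and unit — conflict.
Either choice for x2 ends in contradiction.
No assignment satisfies every clause.

Unsatisfiable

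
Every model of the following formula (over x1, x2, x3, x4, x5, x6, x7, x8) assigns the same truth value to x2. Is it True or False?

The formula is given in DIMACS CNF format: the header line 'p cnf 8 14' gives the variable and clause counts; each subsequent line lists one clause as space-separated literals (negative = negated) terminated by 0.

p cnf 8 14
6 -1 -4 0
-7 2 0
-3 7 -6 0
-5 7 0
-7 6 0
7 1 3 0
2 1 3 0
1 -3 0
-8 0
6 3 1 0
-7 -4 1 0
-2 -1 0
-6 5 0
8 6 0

True

Suppose x2 = False.
Unit clause (¬x7) forces x7 = False.
Unit clause (¬x5) forces x5 = False.
Unit clause (¬x8) forces x8 = False.
Unit clause (¬x6) forces x6 = False.
That conflicts with the unit clause (x6).
So every satisfying assignment has x2 = True.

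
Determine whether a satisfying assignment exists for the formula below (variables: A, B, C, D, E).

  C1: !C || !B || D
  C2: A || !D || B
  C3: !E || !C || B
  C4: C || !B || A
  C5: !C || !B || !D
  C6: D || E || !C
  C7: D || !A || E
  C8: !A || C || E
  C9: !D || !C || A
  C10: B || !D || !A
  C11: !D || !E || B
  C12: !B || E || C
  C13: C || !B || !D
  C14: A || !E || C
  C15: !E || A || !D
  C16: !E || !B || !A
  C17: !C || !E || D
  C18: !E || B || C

Satisfiable

Try C = false.
Try B = false.
The clause (!E) is unit, so E = false.
The clause (!A) is unit, so A = false.
The clause (!D) is unit, so D = false.
Every clause now holds.
A satisfying assignment: A=false, B=false, C=false, D=false, E=false.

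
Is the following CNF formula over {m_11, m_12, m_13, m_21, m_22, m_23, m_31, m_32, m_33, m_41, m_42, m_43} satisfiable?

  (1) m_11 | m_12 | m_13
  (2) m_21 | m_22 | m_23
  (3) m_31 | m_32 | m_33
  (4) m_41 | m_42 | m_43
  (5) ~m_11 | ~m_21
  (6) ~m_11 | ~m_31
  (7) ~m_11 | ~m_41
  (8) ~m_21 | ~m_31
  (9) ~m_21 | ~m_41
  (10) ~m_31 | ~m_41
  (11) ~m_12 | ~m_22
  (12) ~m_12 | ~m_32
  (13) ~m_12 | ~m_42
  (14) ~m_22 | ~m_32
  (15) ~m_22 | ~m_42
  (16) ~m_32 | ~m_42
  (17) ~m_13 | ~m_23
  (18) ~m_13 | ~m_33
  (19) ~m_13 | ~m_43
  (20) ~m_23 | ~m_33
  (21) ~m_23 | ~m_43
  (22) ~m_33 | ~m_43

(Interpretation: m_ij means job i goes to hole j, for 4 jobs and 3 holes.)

Case m_11 = 0:
Case m_12 = 1:
The clause (~m_22) is unit, so m_22 = 0.
The clause (~m_32) is unit, so m_32 = 0.
The clause (~m_42) is unit, so m_42 = 0.
Case m_21 = 1:
The clause (~m_31) is unit, so m_31 = 0.
The clause (m_33) is unit, so m_33 = 1.
The clause (~m_41) is unit, so m_41 = 0.
The clause (m_43) is unit, so m_43 = 1.
Now (~m_43) is unsatisfied and unit — conflict.
Backtrack on m_21: now try m_21 = 0.
The clause (m_23) is unit, so m_23 = 1.
The clause (~m_13) is unit, so m_13 = 0.
The clause (~m_33) is unit, so m_33 = 0.
The clause (m_31) is unit, so m_31 = 1.
The clause (~m_41) is unit, so m_41 = 0.
The clause (m_43) is unit, so m_43 = 1.
Now (~m_43) is unsatisfied and unit — conflict.
Neither m_21 = 1 nor m_21 = 0 works.
Backtrack on m_12: now try m_12 = 0.
The clause (m_13) is unit, so m_13 = 1.
The clause (~m_23) is unit, so m_23 = 0.
The clause (~m_33) is unit, so m_33 = 0.
The clause (~m_43) is unit, so m_43 = 0.
Case m_21 = 1:
The clause (~m_31) is unit, so m_31 = 0.
The clause (m_32) is unit, so m_32 = 1.
The clause (~m_41) is unit, so m_41 = 0.
The clause (m_42) is unit, so m_42 = 1.
Now (~m_42) is unsatisfied and unit — conflict.
Backtrack on m_21: now try m_21 = 0.
The clause (m_22) is unit, so m_22 = 1.
The clause (~m_32) is unit, so m_32 = 0.
The clause (m_31) is unit, so m_31 = 1.
The clause (~m_41) is unit, so m_41 = 0.
The clause (m_42) is unit, so m_42 = 1.
Now (~m_42) is unsatisfied and unit — conflict.
Neither m_21 = 1 nor m_21 = 0 works.
Neither m_12 = 1 nor m_12 = 0 works.
Backtrack on m_11: now try m_11 = 1.
The clause (~m_21) is unit, so m_21 = 0.
The clause (~m_31) is unit, so m_31 = 0.
The clause (~m_41) is unit, so m_41 = 0.
Case m_22 = 1:
The clause (~m_12) is unit, so m_12 = 0.
The clause (~m_32) is unit, so m_32 = 0.
The clause (m_33) is unit, so m_33 = 1.
The clause (~m_42) is unit, so m_42 = 0.
The clause (m_43) is unit, so m_43 = 1.
Now (~m_43) is unsatisfied and unit — conflict.
Backtrack on m_22: now try m_22 = 0.
The clause (m_23) is unit, so m_23 = 1.
The clause (~m_13) is unit, so m_13 = 0.
The clause (~m_33) is unit, so m_33 = 0.
The clause (m_32) is unit, so m_32 = 1.
The clause (~m_12) is unit, so m_12 = 0.
The clause (~m_42) is unit, so m_42 = 0.
The clause (m_43) is unit, so m_43 = 1.
Now (~m_43) is unsatisfied and unit — conflict.
Neither m_22 = 1 nor m_22 = 0 works.
Neither m_11 = 1 nor m_11 = 0 works.
No assignment satisfies every clause.

No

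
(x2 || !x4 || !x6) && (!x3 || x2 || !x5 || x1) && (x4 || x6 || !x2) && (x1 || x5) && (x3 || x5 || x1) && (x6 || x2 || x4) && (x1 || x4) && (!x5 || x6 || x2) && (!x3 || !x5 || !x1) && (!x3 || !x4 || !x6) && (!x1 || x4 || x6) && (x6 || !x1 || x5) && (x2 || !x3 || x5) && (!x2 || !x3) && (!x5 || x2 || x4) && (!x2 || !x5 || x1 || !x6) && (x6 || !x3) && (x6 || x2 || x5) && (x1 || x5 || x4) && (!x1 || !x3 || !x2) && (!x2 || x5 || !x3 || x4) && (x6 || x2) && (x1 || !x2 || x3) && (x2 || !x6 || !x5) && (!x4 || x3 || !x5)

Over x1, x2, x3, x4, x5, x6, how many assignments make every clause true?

There are 2^6 = 64 truth assignments over (x1, x2, x3, x4, x5, x6).
Split on x2. With x2 = true, the clauses containing x2 are satisfied and !x2 drops from the rest; 3 of the 2^5 = 32 assignments to the other variables satisfy what remains.
With x2 = false, by the same count on the reduced clause set, 1 assignment works.
Total: 3 + 1 = 4.

4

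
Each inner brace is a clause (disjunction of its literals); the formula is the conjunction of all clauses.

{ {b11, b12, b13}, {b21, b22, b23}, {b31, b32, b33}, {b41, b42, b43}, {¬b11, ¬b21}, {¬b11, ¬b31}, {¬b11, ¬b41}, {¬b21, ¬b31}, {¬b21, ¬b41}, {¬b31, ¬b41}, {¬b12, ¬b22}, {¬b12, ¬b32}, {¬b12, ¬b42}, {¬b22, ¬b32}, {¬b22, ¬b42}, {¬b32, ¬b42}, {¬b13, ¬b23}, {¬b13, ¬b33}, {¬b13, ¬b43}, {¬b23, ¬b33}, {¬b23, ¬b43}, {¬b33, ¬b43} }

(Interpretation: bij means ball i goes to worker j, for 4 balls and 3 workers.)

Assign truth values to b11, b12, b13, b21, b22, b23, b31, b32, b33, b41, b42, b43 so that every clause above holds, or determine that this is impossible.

Case b11 = False:
Case b12 = True:
(¬b22) alone gives b22 = False.
(¬b32) alone gives b32 = False.
(¬b42) alone gives b42 = False.
Case b21 = True:
(¬b31) alone gives b31 = False.
(b33) alone gives b33 = True.
(¬b41) alone gives b41 = False.
(b43) alone gives b43 = True.
That conflicts with the unit clause (¬b43).
Undo b21 and try b21 = False.
(b23) alone gives b23 = True.
(¬b13) alone gives b13 = False.
(¬b33) alone gives b33 = False.
(b31) alone gives b31 = True.
(¬b41) alone gives b41 = False.
(b43) alone gives b43 = True.
That conflicts with the unit clause (¬b43).
Neither b21 = True nor b21 = False works.
Undo b12 and try b12 = False.
(b13) alone gives b13 = True.
(¬b23) alone gives b23 = False.
(¬b33) alone gives b33 = False.
(¬b43) alone gives b43 = False.
Case b21 = True:
(¬b31) alone gives b31 = False.
(b32) alone gives b32 = True.
(¬b41) alone gives b41 = False.
(b42) alone gives b42 = True.
That conflicts with the unit clause (¬b42).
Undo b21 and try b21 = False.
(b22) alone gives b22 = True.
(¬b32) alone gives b32 = False.
(b31) alone gives b31 = True.
(¬b41) alone gives b41 = False.
(b42) alone gives b42 = True.
That conflicts with the unit clause (¬b42).
Neither b21 = True nor b21 = False works.
Neither b12 = True nor b12 = False works.
Undo b11 and try b11 = True.
(¬b21) alone gives b21 = False.
(¬b31) alone gives b31 = False.
(¬b41) alone gives b41 = False.
Case b22 = True:
(¬b12) alone gives b12 = False.
(¬b32) alone gives b32 = False.
(b33) alone gives b33 = True.
(¬b42) alone gives b42 = False.
(b43) alone gives b43 = True.
That conflicts with the unit clause (¬b43).
Undo b22 and try b22 = False.
(b23) alone gives b23 = True.
(¬b13) alone gives b13 = False.
(¬b33) alone gives b33 = False.
(b32) alone gives b32 = True.
(¬b12) alone gives b12 = False.
(¬b42) alone gives b42 = False.
(b43) alone gives b43 = True.
That conflicts with the unit clause (¬b43).
Neither b22 = True nor b22 = False works.
Neither b11 = True nor b11 = False works.

UNSATISFIABLE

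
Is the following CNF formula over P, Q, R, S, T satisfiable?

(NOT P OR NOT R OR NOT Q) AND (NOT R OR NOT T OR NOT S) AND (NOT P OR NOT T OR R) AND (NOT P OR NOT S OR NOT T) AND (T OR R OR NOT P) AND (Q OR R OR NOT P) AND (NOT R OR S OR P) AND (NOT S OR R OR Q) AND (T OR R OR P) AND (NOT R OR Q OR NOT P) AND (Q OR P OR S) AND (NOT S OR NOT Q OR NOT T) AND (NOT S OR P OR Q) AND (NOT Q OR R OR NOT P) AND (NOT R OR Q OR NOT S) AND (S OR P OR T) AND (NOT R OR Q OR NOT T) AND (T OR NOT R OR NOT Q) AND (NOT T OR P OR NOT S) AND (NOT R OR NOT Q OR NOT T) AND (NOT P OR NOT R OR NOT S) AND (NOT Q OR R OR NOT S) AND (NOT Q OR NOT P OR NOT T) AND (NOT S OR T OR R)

Branch on P: set P = false.
Branch on R: set R = false.
(T) alone gives T = true.
(NOT S) alone gives S = false.
(Q) alone gives Q = true.
Every clause now holds.
A satisfying assignment: P ↦ false, Q ↦ true, R ↦ false, S ↦ false, T ↦ true.

Yes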